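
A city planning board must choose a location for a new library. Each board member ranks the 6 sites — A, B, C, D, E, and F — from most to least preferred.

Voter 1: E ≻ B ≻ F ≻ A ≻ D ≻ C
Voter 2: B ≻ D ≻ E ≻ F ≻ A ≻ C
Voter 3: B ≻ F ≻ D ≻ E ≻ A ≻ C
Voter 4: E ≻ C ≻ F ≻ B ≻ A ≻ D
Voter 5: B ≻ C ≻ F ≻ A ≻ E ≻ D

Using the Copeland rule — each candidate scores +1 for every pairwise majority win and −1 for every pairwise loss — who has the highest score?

B

Pairwise results:
  A vs B: B wins 5–0.
  A vs C: A wins 3–2.
  A vs D: A wins 3–2.
  A vs E: E wins 4–1.
  A vs F: F wins 5–0.
  B vs C: B wins 4–1.
  B vs D: B wins 5–0.
  B vs E: B wins 3–2.
  B vs F: B wins 4–1.
  C vs D: D wins 3–2.
  C vs E: E wins 4–1.
  C vs F: F wins 3–2.
  D vs E: E wins 3–2.
  D vs F: F wins 4–1.
  E vs F: E wins 3–2.
Copeland scores (wins − losses):
  A: 2 − 3 = -1
  B: 5 − 0 = 5
  C: 0 − 5 = -5
  D: 1 − 4 = -3
  E: 4 − 1 = 3
  F: 3 − 2 = 1
B has the best Copeland score.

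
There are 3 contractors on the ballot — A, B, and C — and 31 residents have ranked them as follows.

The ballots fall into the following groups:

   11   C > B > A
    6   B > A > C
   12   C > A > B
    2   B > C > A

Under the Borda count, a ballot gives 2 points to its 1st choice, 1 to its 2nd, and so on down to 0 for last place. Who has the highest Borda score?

C

Borda scores:
  A: 11·0 + 6·1 + 12·1 + 2·0 = 18
  B: 11·1 + 6·2 + 12·0 + 2·2 = 27
  C: 11·2 + 6·0 + 12·2 + 2·1 = 48
C has the highest total.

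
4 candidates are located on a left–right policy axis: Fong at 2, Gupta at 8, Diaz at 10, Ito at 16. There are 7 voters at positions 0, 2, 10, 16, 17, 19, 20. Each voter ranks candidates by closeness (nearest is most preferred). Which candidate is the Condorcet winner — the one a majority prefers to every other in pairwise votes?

Ito

With single-peaked preferences on a line, the Condorcet winner is the candidate closest to the median voter.
The median voter (position 16) is closest to Ito at 16.
Check: Ito vs Gupta — voters closer to Ito: 4 of 7.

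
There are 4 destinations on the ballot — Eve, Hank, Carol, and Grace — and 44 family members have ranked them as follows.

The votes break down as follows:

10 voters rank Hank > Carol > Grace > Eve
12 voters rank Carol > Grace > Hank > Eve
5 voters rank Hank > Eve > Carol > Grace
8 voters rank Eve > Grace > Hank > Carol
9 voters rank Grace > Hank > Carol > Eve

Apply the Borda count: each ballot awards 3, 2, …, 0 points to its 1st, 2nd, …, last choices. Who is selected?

Borda scores:
  Eve: 10·0 + 12·0 + 5·2 + 8·3 + 9·0 = 34
  Hank: 10·3 + 12·1 + 5·3 + 8·1 + 9·2 = 83
  Carol: 10·2 + 12·3 + 5·1 + 8·0 + 9·1 = 70
  Grace: 10·1 + 12·2 + 5·0 + 8·2 + 9·3 = 77
Hank has the highest total.

Hank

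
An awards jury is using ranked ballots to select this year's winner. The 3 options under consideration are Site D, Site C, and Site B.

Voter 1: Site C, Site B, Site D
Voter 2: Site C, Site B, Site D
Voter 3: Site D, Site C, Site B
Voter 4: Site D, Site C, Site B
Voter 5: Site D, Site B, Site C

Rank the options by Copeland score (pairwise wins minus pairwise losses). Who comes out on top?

Pairwise results:
  Site D vs Site C: Site D wins 3–2.
  Site D vs Site B: Site D wins 3–2.
  Site C vs Site B: Site C wins 4–1.
Copeland scores (wins − losses):
  Site D: 2 − 0 = 2
  Site C: 1 − 1 = 0
  Site B: 0 − 2 = -2
Site D has the best Copeland score.

Site D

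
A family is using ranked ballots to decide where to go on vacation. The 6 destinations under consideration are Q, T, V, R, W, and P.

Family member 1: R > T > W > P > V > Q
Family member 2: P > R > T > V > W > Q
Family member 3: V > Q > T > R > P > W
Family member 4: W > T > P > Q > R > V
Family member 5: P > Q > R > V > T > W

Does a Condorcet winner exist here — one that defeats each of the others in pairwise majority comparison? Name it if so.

No Condorcet winner

Head-to-head results (5 voters total):
Q vs T: T wins 3–2.
Q vs V: V wins 3–2.
Q vs R: Q wins 3–2.
Q vs W: W wins 3–2.
Q vs P: P wins 4–1.
T vs V: T wins 3–2.
T vs R: R wins 3–2.
T vs W: T wins 4–1.
T vs P: T wins 3–2.
V vs R: R wins 4–1.
V vs W: V wins 3–2.
V vs P: P wins 4–1.
R vs W: R wins 4–1.
R vs P: P wins 3–2.
W vs P: P wins 3–2.
No candidate beats all others: Q beats R beats T beats Q, a majority cycle.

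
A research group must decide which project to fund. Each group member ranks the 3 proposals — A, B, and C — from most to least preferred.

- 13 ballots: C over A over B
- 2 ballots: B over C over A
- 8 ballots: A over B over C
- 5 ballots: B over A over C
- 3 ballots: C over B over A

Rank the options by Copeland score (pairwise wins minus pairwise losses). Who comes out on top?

Pairwise results:
  A vs B: A wins 21–10.
  A vs C: C wins 18–13.
  B vs C: C wins 16–15.
Copeland scores (wins − losses):
  A: 1 − 1 = 0
  B: 0 − 2 = -2
  C: 2 − 0 = 2
C has the best Copeland score.

C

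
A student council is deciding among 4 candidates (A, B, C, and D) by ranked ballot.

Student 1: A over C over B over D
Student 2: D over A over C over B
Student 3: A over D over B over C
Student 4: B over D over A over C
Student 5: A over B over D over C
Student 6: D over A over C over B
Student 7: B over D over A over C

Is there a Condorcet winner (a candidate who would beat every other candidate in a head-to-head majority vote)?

No

Head-to-head results (7 voters total):
A vs B: A wins 5–2.
A vs C: A wins 7–0.
A vs D: D wins 4–3.
B vs C: B wins 4–3.
B vs D: B wins 4–3.
C vs D: D wins 6–1.
No candidate beats all others: A beats B beats D beats A, a majority cycle.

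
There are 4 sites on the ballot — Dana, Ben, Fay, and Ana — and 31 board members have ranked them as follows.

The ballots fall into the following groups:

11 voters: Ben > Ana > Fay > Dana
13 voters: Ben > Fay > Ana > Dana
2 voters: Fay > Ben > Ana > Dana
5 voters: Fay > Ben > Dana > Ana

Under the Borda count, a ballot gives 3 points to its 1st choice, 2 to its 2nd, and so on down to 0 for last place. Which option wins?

Ben

Borda scores:
  Dana: 11·0 + 13·0 + 2·0 + 5·1 = 5
  Ben: 11·3 + 13·3 + 2·2 + 5·2 = 86
  Fay: 11·1 + 13·2 + 2·3 + 5·3 = 58
  Ana: 11·2 + 13·1 + 2·1 + 5·0 = 37
Ben has the highest total.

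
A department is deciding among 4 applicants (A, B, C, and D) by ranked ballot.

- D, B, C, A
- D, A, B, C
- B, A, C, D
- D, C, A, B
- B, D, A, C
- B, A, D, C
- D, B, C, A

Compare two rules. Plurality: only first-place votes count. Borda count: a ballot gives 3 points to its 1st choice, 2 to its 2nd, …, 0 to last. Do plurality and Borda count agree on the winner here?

Yes

Plurality first-place counts: A 0, B 3, C 0, D 4 → D.
Borda totals: A 8, B 14, C 5, D 15 → D.
The two rules agree on D.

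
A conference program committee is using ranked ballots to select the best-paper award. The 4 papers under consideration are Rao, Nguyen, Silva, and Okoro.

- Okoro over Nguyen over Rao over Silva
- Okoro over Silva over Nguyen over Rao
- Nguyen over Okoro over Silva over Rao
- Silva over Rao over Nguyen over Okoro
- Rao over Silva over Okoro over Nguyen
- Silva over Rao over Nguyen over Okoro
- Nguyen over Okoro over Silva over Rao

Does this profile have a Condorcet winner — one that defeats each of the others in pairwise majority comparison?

Head-to-head results (7 voters total):
Rao vs Nguyen: Nguyen wins 4–3.
Rao vs Silva: Silva wins 5–2.
Rao vs Okoro: Okoro wins 4–3.
Nguyen vs Silva: Silva wins 4–3.
Nguyen vs Okoro: Nguyen wins 4–3.
Silva vs Okoro: Okoro wins 4–3.
No candidate beats all others: Nguyen beats Okoro beats Silva beats Nguyen, a majority cycle.

No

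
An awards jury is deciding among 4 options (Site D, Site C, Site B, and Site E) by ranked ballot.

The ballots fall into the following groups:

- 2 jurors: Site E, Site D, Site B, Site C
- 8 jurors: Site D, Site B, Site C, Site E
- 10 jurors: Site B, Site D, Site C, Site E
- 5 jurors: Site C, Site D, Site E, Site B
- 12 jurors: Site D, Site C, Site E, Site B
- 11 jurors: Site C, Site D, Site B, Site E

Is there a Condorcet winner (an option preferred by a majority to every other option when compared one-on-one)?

Yes

Head-to-head results (48 voters total):
Site D vs Site C: Site D wins 32–16.
Site D vs Site B: Site D wins 38–10.
Site D vs Site E: Site D wins 46–2.
Site C vs Site B: Site C wins 28–20.
Site C vs Site E: Site C wins 46–2.
Site B vs Site E: Site B wins 29–19.
Site D beats each rival — Site C (32–16), Site B (38–10), Site E (46–2) — so Site D is the Condorcet winner.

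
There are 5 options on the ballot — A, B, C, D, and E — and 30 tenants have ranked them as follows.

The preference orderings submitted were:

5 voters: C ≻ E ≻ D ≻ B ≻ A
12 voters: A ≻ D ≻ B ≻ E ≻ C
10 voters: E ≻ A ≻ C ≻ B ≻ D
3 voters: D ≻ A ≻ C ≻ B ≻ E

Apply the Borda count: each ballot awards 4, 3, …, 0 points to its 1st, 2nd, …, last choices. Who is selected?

Borda scores:
  A: 5·0 + 12·4 + 10·3 + 3·3 = 87
  B: 5·1 + 12·2 + 10·1 + 3·1 = 42
  C: 5·4 + 12·0 + 10·2 + 3·2 = 46
  D: 5·2 + 12·3 + 10·0 + 3·4 = 58
  E: 5·3 + 12·1 + 10·4 + 3·0 = 67
A has the highest total.

A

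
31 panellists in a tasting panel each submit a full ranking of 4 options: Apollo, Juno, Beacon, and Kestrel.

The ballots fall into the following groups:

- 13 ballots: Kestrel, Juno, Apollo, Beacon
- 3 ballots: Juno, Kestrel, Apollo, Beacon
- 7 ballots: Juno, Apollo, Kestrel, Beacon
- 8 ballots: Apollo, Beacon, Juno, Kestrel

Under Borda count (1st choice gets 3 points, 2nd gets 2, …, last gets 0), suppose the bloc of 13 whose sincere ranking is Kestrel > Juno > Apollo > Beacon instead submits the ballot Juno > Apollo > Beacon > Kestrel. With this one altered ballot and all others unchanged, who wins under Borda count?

Juno

Borda totals with the altered ballot: Apollo 67, Juno 77, Beacon 29, Kestrel 13.
The winner is unchanged: still Juno.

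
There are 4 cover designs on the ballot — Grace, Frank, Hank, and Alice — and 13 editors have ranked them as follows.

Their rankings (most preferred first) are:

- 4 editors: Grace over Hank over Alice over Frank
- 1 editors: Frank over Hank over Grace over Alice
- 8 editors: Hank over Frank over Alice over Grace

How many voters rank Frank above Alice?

Ballots ranking Frank above Alice: 1+8 = 9.
Ballots ranking Alice above Frank: 4.
So 9 of 13 voters prefer Frank to Alice.

9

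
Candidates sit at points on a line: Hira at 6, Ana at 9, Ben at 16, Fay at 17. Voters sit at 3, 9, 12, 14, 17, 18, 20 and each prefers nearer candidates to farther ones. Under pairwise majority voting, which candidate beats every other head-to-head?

With single-peaked preferences on a line, the Condorcet winner is the candidate closest to the median voter.
The median voter (position 14) is closest to Ben at 16.
Check: Ben vs Hira — voters closer to Ben: 5 of 7.

Ben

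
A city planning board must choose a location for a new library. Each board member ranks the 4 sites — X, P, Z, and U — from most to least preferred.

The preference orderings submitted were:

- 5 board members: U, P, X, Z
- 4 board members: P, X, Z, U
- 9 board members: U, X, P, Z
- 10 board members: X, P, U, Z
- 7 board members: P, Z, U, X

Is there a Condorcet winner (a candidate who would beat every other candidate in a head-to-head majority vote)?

Head-to-head results (35 voters total):
X vs P: X wins 19–16.
X vs Z: X wins 28–7.
X vs U: U wins 21–14.
P vs Z: P wins 35–0.
P vs U: P wins 21–14.
Z vs U: U wins 24–11.
No candidate beats all others: X beats P beats U beats X, a majority cycle.

No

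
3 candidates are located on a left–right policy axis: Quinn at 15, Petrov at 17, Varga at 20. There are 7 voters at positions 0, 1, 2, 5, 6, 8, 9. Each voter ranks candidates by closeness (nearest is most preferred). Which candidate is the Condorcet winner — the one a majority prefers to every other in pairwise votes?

Quinn

With single-peaked preferences on a line, the Condorcet winner is the candidate closest to the median voter.
The median voter (position 5) is closest to Quinn at 15.
Check: Quinn vs Varga — voters closer to Quinn: 7 of 7.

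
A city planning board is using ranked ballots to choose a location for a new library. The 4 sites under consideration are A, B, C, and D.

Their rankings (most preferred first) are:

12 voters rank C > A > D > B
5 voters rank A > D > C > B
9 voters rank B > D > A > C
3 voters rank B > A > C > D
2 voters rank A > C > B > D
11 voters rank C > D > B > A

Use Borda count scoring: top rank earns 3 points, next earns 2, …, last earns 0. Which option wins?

C

Borda scores:
  A: 12·2 + 5·3 + 9·1 + 3·2 + 2·3 + 11·0 = 60
  B: 12·0 + 5·0 + 9·3 + 3·3 + 2·1 + 11·1 = 49
  C: 12·3 + 5·1 + 9·0 + 3·1 + 2·2 + 11·3 = 81
  D: 12·1 + 5·2 + 9·2 + 3·0 + 2·0 + 11·2 = 62
C has the highest total.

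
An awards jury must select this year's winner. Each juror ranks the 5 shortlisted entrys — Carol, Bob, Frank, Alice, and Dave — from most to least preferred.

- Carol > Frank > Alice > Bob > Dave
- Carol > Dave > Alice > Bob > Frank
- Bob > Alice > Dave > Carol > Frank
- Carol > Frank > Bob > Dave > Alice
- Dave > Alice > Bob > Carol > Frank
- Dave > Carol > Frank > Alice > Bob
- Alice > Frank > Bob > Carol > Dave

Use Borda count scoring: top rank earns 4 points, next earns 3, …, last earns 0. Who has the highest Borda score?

Borda scores:
  Carol: 4 + 4 + 1 + 4 + 1 + 3 + 1 = 18
  Bob: 1 + 1 + 4 + 2 + 2 + 0 + 2 = 12
  Frank: 3 + 0 + 0 + 3 + 0 + 2 + 3 = 11
  Alice: 2 + 2 + 3 + 0 + 3 + 1 + 4 = 15
  Dave: 0 + 3 + 2 + 1 + 4 + 4 + 0 = 14
Carol has the highest total.

Carol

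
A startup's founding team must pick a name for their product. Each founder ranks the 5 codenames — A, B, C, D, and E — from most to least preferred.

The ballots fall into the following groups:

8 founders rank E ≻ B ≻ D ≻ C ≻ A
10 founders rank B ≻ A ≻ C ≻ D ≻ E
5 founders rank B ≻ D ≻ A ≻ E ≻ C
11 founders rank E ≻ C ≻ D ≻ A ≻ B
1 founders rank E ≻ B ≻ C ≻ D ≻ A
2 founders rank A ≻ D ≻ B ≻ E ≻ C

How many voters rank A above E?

Ballots ranking A above E: 10+5+2 = 17.
Ballots ranking E above A: 8+11+1 = 20.
So 17 of 37 voters prefer A to E.

17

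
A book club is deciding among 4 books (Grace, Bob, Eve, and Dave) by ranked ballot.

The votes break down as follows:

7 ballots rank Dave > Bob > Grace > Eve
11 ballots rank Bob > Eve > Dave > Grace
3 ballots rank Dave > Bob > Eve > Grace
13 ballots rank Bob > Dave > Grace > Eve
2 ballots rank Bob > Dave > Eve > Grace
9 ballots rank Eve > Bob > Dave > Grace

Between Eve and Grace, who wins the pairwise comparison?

Eve

Ballots ranking Eve above Grace: 11+3+2+9 = 25.
Ballots ranking Grace above Eve: 7+13 = 20.
Eve wins the head-to-head, 25–20.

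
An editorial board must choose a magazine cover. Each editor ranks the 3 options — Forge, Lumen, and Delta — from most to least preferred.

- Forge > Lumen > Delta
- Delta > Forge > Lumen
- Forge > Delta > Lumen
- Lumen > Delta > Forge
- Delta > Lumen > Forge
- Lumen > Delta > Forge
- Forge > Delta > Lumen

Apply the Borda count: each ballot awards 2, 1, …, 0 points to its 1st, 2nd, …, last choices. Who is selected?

Delta

Borda scores:
  Forge: 2 + 1 + 2 + 0 + 0 + 0 + 2 = 7
  Lumen: 1 + 0 + 0 + 2 + 1 + 2 + 0 = 6
  Delta: 0 + 2 + 1 + 1 + 2 + 1 + 1 = 8
Delta has the highest total.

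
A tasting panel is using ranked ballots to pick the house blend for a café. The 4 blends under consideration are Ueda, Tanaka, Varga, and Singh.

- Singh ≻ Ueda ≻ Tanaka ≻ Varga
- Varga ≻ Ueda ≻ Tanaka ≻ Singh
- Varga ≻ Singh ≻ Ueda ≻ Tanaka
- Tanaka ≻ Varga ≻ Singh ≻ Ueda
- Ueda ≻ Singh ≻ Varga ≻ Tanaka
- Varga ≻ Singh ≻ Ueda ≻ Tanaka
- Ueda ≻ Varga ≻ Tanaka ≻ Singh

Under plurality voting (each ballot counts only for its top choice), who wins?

First-place vote totals:
  Ueda: 2
  Tanaka: 1
  Varga: 3
  Singh: 1
Varga has the most first-place votes.

Varga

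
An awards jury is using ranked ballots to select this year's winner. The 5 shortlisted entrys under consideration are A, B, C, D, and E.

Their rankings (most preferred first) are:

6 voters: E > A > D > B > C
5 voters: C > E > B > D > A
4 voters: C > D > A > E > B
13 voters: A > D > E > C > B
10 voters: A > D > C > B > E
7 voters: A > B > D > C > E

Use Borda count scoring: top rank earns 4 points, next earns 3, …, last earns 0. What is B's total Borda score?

Borda scores:
  A: 6·3 + 5·0 + 4·2 + 13·4 + 10·4 + 7·4 = 146
  B: 6·1 + 5·2 + 4·0 + 13·0 + 10·1 + 7·3 = 47
  C: 6·0 + 5·4 + 4·4 + 13·1 + 10·2 + 7·1 = 76
  D: 6·2 + 5·1 + 4·3 + 13·3 + 10·3 + 7·2 = 112
  E: 6·4 + 5·3 + 4·1 + 13·2 + 10·0 + 7·0 = 69

47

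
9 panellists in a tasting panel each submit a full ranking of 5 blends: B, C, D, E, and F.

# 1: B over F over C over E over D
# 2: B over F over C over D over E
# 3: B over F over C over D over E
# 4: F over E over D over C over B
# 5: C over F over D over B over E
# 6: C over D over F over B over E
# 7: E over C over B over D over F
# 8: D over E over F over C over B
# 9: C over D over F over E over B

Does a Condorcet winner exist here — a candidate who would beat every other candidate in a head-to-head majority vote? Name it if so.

Head-to-head results (9 voters total):
B vs C: C wins 6–3.
B vs D: D wins 5–4.
B vs E: B wins 5–4.
B vs F: F wins 5–4.
C vs D: C wins 7–2.
C vs E: C wins 6–3.
C vs F: F wins 5–4.
D vs E: D wins 6–3.
D vs F: F wins 5–4.
E vs F: F wins 7–2.
F beats each rival — B (5–4), C (5–4), D (5–4), E (7–2) — so F is the Condorcet winner.

F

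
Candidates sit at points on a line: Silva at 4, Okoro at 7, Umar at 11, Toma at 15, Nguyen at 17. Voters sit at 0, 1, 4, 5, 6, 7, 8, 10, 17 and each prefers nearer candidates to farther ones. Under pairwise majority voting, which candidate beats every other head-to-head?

Okoro

With single-peaked preferences on a line, the Condorcet winner is the candidate closest to the median voter.
The median voter (position 6) is closest to Okoro at 7.
Check: Okoro vs Nguyen — voters closer to Okoro: 8 of 9.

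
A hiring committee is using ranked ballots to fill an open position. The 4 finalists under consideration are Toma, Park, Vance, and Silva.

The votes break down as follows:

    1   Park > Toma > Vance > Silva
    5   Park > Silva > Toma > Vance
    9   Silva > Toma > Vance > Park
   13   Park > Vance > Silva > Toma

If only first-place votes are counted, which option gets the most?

Park

First-place vote totals:
  Toma: 0
  Park: 19
  Vance: 0
  Silva: 9
Park has the most first-place votes.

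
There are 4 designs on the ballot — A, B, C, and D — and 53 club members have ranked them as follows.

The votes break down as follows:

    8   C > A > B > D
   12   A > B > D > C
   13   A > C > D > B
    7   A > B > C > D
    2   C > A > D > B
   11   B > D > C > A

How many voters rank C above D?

Ballots ranking C above D: 8+13+7+2 = 30.
Ballots ranking D above C: 12+11 = 23.
So 30 of 53 voters prefer C to D.

30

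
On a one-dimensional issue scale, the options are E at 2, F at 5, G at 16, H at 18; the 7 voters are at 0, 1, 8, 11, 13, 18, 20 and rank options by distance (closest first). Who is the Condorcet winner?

G

With single-peaked preferences on a line, the Condorcet winner is the candidate closest to the median voter.
The median voter (position 11) is closest to G at 16.
Check: G vs H — voters closer to G: 5 of 7.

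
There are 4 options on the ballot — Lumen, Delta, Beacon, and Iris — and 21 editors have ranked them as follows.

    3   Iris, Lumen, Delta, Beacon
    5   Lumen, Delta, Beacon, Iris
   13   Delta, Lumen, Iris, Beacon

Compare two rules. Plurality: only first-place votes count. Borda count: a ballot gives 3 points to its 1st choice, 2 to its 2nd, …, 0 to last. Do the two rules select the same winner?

Yes

Plurality first-place counts: Lumen 5, Delta 13, Beacon 0, Iris 3 → Delta.
Borda totals: Lumen 47, Delta 52, Beacon 5, Iris 22 → Delta.
The two rules agree on Delta.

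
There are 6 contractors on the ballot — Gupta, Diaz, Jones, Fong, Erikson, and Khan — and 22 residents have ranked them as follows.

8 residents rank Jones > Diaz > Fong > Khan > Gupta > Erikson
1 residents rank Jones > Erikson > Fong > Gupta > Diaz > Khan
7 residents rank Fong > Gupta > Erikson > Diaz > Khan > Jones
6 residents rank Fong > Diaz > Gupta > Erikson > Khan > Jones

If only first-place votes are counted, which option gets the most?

First-place vote totals:
  Gupta: 0
  Diaz: 0
  Jones: 9
  Fong: 13
  Erikson: 0
  Khan: 0
Fong has the most first-place votes.

Fong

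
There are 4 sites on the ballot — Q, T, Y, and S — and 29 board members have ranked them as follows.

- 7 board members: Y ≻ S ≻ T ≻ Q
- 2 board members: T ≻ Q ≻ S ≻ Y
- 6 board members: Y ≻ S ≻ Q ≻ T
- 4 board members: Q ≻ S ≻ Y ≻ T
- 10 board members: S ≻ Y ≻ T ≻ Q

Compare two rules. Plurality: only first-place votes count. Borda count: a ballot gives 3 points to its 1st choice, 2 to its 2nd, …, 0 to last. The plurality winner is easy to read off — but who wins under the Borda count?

S

Plurality first-place counts: Q 4, T 2, Y 13, S 10 → Y.
Borda totals: Q 22, T 23, Y 63, S 66 → S.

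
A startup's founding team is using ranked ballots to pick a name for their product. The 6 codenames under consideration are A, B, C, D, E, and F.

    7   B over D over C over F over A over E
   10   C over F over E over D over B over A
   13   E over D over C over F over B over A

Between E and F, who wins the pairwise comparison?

Ballots ranking E above F: 13.
Ballots ranking F above E: 7+10 = 17.
F wins the head-to-head, 17–13.

F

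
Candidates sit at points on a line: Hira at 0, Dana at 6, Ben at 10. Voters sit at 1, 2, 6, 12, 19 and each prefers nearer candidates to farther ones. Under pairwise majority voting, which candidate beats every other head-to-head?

With single-peaked preferences on a line, the Condorcet winner is the candidate closest to the median voter.
The median voter (position 6) is closest to Dana at 6.
Check: Dana vs Hira — voters closer to Dana: 3 of 5.

Dana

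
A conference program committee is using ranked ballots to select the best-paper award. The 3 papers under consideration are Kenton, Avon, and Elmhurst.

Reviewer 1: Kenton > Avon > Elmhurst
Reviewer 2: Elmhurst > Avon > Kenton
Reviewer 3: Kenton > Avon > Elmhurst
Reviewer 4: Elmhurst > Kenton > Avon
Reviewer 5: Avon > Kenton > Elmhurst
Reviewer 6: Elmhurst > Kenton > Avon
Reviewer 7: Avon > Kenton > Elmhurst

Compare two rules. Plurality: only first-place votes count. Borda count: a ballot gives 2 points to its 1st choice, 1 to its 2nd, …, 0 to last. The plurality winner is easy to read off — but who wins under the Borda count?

Plurality first-place counts: Kenton 2, Avon 2, Elmhurst 3 → Elmhurst.
Borda totals: Kenton 8, Avon 7, Elmhurst 6 → Kenton.

Kenton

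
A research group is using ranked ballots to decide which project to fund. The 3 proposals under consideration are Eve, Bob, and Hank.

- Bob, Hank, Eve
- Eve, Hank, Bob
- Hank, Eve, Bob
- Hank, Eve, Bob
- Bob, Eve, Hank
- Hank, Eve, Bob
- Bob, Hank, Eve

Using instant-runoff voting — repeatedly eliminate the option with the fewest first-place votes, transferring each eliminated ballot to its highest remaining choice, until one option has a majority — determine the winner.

Hank

Round 1: Bob 3, Hank 3, Eve 1. Eve has the fewest and is eliminated.
Round 2: Hank 4, Bob 3. Hank has a majority.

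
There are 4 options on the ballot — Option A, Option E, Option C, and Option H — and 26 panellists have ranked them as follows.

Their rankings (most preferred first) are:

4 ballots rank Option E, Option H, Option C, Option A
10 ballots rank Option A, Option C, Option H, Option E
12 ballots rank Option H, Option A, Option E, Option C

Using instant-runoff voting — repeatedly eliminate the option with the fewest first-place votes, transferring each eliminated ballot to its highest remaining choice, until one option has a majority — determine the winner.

Option H

Round 1: Option H 12, Option A 10, Option E 4, Option C 0. Option C has the fewest and is eliminated.
Round 2: Option H 12, Option A 10, Option E 4. Option E has the fewest and is eliminated.
Round 3: Option H 16, Option A 10. Option H has a majority.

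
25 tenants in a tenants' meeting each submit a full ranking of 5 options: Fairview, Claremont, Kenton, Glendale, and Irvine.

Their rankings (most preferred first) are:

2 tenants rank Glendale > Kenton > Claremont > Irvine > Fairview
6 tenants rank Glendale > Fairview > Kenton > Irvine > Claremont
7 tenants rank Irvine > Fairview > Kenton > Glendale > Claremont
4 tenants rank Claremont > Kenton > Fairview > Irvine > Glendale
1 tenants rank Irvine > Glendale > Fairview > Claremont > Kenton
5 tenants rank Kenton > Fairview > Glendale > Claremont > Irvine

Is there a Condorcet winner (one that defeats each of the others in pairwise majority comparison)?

Head-to-head results (25 voters total):
Fairview vs Claremont: Fairview wins 19–6.
Fairview vs Kenton: Fairview wins 14–11.
Fairview vs Glendale: Fairview wins 16–9.
Fairview vs Irvine: Fairview wins 15–10.
Claremont vs Kenton: Kenton wins 20–5.
Claremont vs Glendale: Glendale wins 21–4.
Claremont vs Irvine: Irvine wins 14–11.
Kenton vs Glendale: Kenton wins 16–9.
Kenton vs Irvine: Kenton wins 17–8.
Glendale vs Irvine: Glendale wins 13–12.
Fairview beats each rival — Claremont (19–6), Kenton (14–11), Glendale (16–9), Irvine (15–10) — so Fairview is the Condorcet winner.

Yes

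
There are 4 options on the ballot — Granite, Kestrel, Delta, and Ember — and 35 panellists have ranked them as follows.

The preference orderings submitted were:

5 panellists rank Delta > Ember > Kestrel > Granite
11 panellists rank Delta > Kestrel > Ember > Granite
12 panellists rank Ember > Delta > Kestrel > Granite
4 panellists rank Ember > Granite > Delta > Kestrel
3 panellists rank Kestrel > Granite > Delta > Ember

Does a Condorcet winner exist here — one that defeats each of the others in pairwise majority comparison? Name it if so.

Delta

Head-to-head results (35 voters total):
Granite vs Kestrel: Kestrel wins 31–4.
Granite vs Delta: Delta wins 28–7.
Granite vs Ember: Ember wins 32–3.
Kestrel vs Delta: Delta wins 32–3.
Kestrel vs Ember: Ember wins 21–14.
Delta vs Ember: Delta wins 19–16.
Delta beats each rival — Granite (28–7), Kestrel (32–3), Ember (19–16) — so Delta is the Condorcet winner.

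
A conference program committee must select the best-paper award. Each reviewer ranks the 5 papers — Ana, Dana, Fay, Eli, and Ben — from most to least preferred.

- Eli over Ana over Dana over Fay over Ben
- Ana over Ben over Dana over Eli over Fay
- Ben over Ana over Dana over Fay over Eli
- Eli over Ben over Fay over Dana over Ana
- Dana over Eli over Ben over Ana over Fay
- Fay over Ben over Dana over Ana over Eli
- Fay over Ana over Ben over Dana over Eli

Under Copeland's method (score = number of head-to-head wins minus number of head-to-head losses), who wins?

Pairwise results:
  Ana vs Dana: Ana wins 4–3.
  Ana vs Fay: Ana wins 4–3.
  Ana vs Eli: Ana wins 4–3.
  Ana vs Ben: Ben wins 4–3.
  Dana vs Fay: Dana wins 4–3.
  Dana vs Eli: Dana wins 5–2.
  Dana vs Ben: Ben wins 5–2.
  Fay vs Eli: Eli wins 4–3.
  Fay vs Ben: Ben wins 4–3.
  Eli vs Ben: Ben wins 4–3.
Copeland scores (wins − losses):
  Ana: 3 − 1 = 2
  Dana: 2 − 2 = 0
  Fay: 0 − 4 = -4
  Eli: 1 − 3 = -2
  Ben: 4 − 0 = 4
Ben has the best Copeland score.

Ben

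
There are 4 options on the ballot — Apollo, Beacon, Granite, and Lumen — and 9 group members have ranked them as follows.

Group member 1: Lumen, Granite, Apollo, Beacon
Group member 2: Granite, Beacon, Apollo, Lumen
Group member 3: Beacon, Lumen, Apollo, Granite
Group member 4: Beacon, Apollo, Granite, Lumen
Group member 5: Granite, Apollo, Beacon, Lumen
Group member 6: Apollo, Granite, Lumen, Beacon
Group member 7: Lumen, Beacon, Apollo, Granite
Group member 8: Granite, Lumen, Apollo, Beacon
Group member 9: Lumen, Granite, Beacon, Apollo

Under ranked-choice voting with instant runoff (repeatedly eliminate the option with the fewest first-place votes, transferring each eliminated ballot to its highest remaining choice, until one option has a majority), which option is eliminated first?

Apollo

Round 1: Granite 3, Lumen 3, Beacon 2, Apollo 1. Apollo has the fewest and is eliminated.
Round 2: Granite 4, Lumen 3, Beacon 2. Beacon has the fewest and is eliminated.
Round 3: Granite 5, Lumen 4. Granite has a majority.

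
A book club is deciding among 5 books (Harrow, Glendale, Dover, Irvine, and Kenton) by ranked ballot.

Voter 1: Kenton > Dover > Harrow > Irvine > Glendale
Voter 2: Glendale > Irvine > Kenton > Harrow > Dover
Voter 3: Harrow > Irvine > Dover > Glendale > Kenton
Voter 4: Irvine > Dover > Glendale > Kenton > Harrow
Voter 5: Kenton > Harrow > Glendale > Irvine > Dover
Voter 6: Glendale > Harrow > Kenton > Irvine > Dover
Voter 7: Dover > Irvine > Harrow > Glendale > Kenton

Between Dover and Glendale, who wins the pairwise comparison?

Dover

Ballots ranking Dover above Glendale: 4.
Ballots ranking Glendale above Dover: 3.
Dover wins the head-to-head, 4–3.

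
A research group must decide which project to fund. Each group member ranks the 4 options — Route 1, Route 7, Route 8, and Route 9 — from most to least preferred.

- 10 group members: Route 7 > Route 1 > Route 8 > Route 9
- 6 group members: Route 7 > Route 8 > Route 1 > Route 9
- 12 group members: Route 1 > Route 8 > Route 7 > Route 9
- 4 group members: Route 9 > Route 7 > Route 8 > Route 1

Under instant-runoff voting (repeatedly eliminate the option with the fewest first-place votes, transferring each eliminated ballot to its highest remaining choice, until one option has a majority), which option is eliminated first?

Round 1: Route 7 16, Route 1 12, Route 9 4, Route 8 0. Route 8 has the fewest and is eliminated.
Round 2: Route 7 16, Route 1 12, Route 9 4. Route 9 has the fewest and is eliminated.
Round 3: Route 7 20, Route 1 12. Route 7 has a majority.

Route 8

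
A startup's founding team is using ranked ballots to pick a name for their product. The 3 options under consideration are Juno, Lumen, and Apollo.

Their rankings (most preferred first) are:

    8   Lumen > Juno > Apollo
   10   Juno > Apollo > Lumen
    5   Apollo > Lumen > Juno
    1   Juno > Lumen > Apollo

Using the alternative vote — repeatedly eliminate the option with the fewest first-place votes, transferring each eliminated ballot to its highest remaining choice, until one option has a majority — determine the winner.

Round 1: Juno 11, Lumen 8, Apollo 5. Apollo has the fewest and is eliminated.
Round 2: Lumen 13, Juno 11. Lumen has a majority.

Lumen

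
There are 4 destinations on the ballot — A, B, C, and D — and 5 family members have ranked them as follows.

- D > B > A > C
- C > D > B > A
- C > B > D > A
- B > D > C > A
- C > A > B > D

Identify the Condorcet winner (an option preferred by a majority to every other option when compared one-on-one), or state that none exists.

Head-to-head results (5 voters total):
A vs B: B wins 4–1.
A vs C: C wins 4–1.
A vs D: D wins 4–1.
B vs C: C wins 3–2.
B vs D: B wins 3–2.
C vs D: C wins 3–2.
C beats each rival — A (4–1), B (3–2), D (3–2) — so C is the Condorcet winner.

C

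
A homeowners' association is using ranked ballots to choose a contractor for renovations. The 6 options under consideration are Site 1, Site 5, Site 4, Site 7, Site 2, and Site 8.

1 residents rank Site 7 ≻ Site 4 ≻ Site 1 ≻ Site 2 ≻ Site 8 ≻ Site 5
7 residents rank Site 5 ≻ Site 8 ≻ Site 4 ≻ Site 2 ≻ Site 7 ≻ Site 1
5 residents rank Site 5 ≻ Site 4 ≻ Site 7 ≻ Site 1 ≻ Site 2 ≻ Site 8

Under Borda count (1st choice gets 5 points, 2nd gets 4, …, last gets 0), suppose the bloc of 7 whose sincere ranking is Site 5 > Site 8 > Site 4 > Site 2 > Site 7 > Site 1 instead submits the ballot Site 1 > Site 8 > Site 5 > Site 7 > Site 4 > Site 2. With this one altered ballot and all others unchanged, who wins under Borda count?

Borda totals with the altered ballot: Site 1 48, Site 5 46, Site 4 31, Site 7 34, Site 2 7, Site 8 29.
The switch changes the winner from Site 5 to Site 1.

Site 1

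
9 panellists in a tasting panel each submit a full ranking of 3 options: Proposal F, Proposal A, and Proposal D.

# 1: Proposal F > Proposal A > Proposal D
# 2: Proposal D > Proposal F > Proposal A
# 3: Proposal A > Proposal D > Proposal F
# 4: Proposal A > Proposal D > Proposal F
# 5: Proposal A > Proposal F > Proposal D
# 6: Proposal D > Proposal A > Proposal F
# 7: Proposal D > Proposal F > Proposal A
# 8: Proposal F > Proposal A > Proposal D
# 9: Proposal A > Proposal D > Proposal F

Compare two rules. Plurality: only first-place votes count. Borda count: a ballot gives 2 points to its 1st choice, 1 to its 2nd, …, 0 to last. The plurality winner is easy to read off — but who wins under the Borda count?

Plurality first-place counts: Proposal F 2, Proposal A 4, Proposal D 3 → Proposal A.
Borda totals: Proposal F 7, Proposal A 11, Proposal D 9 → Proposal A.

Proposal A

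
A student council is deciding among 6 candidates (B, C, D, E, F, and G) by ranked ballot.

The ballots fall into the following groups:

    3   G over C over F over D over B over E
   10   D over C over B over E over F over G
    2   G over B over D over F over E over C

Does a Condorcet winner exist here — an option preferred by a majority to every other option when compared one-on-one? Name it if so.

D

Head-to-head results (15 voters total):
B vs C: C wins 13–2.
B vs D: D wins 13–2.
B vs E: B wins 15–0.
B vs F: B wins 12–3.
B vs G: B wins 10–5.
C vs D: D wins 12–3.
C vs E: C wins 13–2.
C vs F: C wins 13–2.
C vs G: C wins 10–5.
D vs E: D wins 15–0.
D vs F: D wins 12–3.
D vs G: D wins 10–5.
E vs F: E wins 10–5.
E vs G: E wins 10–5.
F vs G: F wins 10–5.
D beats each rival — B (13–2), C (12–3), E (15–0), F (12–3), G (10–5) — so D is the Condorcet winner.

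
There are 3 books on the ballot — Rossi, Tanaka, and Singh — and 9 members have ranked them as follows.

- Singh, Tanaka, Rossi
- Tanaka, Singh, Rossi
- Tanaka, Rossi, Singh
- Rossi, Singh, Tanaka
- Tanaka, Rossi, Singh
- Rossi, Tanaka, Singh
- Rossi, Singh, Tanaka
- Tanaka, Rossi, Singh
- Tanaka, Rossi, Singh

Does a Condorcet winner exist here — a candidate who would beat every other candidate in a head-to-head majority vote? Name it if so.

Tanaka

Head-to-head results (9 voters total):
Rossi vs Tanaka: Tanaka wins 6–3.
Rossi vs Singh: Rossi wins 7–2.
Tanaka vs Singh: Tanaka wins 6–3.
Tanaka beats each rival — Rossi (6–3), Singh (6–3) — so Tanaka is the Condorcet winner.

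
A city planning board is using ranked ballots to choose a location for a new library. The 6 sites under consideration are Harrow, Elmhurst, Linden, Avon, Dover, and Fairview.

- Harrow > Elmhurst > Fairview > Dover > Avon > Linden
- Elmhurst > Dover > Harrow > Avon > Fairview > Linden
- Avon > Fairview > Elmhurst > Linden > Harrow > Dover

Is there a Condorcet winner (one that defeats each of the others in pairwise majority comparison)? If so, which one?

Elmhurst

Head-to-head results (3 voters total):
Harrow vs Elmhurst: Elmhurst wins 2–1.
Harrow vs Linden: Harrow wins 2–1.
Harrow vs Avon: Harrow wins 2–1.
Harrow vs Dover: Harrow wins 2–1.
Harrow vs Fairview: Harrow wins 2–1.
Elmhurst vs Linden: Elmhurst wins 3–0.
Elmhurst vs Avon: Elmhurst wins 2–1.
Elmhurst vs Dover: Elmhurst wins 3–0.
Elmhurst vs Fairview: Elmhurst wins 2–1.
Linden vs Avon: Avon wins 3–0.
Linden vs Dover: Dover wins 2–1.
Linden vs Fairview: Fairview wins 3–0.
Avon vs Dover: Dover wins 2–1.
Avon vs Fairview: Avon wins 2–1.
Dover vs Fairview: Fairview wins 2–1.
Elmhurst beats each rival — Harrow (2–1), Linden (3–0), Avon (2–1), Dover (3–0), Fairview (2–1) — so Elmhurst is the Condorcet winner.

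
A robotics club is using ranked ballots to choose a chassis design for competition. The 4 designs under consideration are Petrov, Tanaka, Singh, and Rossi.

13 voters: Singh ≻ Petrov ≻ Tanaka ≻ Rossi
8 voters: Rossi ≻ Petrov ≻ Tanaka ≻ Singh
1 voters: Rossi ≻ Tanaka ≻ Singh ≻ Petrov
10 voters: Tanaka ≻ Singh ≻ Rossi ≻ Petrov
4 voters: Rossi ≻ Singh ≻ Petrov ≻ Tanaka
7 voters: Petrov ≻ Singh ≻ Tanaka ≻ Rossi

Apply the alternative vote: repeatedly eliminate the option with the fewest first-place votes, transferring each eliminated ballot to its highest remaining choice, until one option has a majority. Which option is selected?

Singh

Round 1: Singh 13, Rossi 13, Tanaka 10, Petrov 7. Petrov has the fewest and is eliminated.
Round 2: Singh 20, Rossi 13, Tanaka 10. Tanaka has the fewest and is eliminated.
Round 3: Singh 30, Rossi 13. Singh has a majority.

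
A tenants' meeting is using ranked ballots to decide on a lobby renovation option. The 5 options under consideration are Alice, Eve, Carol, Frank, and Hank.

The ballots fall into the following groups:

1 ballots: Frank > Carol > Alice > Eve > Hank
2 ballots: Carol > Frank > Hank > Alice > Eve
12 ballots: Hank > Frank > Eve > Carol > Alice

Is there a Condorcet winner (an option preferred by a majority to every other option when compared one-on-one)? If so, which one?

Hank

Head-to-head results (15 voters total):
Alice vs Eve: Eve wins 12–3.
Alice vs Carol: Carol wins 15–0.
Alice vs Frank: Frank wins 15–0.
Alice vs Hank: Hank wins 14–1.
Eve vs Carol: Eve wins 12–3.
Eve vs Frank: Frank wins 15–0.
Eve vs Hank: Hank wins 14–1.
Carol vs Frank: Frank wins 13–2.
Carol vs Hank: Hank wins 12–3.
Frank vs Hank: Hank wins 12–3.
Hank beats each rival — Alice (14–1), Eve (14–1), Carol (12–3), Frank (12–3) — so Hank is the Condorcet winner.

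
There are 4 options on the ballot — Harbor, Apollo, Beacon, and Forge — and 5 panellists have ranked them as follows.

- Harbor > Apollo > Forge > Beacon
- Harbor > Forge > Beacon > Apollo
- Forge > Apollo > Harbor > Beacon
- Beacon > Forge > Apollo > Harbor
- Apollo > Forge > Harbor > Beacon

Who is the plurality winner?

Harbor

First-place vote totals:
  Harbor: 2
  Apollo: 1
  Beacon: 1
  Forge: 1
Harbor has the most first-place votes.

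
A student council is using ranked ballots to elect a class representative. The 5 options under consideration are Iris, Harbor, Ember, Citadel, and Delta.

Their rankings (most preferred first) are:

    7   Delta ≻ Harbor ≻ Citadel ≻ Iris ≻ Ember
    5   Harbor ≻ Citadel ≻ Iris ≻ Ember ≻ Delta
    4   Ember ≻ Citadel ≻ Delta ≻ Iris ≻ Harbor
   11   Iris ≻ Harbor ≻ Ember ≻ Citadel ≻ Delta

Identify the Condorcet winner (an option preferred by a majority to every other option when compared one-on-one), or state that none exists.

Head-to-head results (27 voters total):
Iris vs Harbor: Iris wins 15–12.
Iris vs Ember: Iris wins 23–4.
Iris vs Citadel: Citadel wins 16–11.
Iris vs Delta: Iris wins 16–11.
Harbor vs Ember: Harbor wins 23–4.
Harbor vs Citadel: Harbor wins 23–4.
Harbor vs Delta: Harbor wins 16–11.
Ember vs Citadel: Ember wins 15–12.
Ember vs Delta: Ember wins 20–7.
Citadel vs Delta: Citadel wins 20–7.
No candidate beats all others: Iris beats Harbor beats Citadel beats Iris, a majority cycle.

No Condorcet winner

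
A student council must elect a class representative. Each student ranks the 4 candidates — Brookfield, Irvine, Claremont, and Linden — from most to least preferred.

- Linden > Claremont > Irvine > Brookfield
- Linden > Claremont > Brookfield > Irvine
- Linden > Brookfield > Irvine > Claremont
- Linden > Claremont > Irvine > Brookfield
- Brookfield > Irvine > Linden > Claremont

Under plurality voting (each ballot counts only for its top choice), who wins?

Linden

First-place vote totals:
  Brookfield: 1
  Irvine: 0
  Claremont: 0
  Linden: 4
Linden has the most first-place votes.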